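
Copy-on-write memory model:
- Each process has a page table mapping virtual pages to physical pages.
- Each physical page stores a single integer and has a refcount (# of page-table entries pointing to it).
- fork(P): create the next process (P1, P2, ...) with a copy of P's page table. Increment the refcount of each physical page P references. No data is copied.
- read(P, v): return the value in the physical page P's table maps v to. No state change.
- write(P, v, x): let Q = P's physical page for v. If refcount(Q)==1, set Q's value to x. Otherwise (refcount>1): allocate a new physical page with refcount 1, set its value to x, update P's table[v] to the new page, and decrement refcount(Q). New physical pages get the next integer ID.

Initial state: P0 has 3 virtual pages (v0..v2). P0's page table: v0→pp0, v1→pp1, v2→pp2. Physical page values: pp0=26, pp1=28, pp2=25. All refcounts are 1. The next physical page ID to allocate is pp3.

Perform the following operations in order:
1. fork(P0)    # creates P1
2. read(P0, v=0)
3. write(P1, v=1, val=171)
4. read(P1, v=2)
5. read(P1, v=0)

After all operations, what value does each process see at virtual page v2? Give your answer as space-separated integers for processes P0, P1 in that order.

Answer: 25 25

Derivation:
Op 1: fork(P0) -> P1. 3 ppages; refcounts: pp0:2 pp1:2 pp2:2
Op 2: read(P0, v0) -> 26. No state change.
Op 3: write(P1, v1, 171). refcount(pp1)=2>1 -> COPY to pp3. 4 ppages; refcounts: pp0:2 pp1:1 pp2:2 pp3:1
Op 4: read(P1, v2) -> 25. No state change.
Op 5: read(P1, v0) -> 26. No state change.
P0: v2 -> pp2 = 25
P1: v2 -> pp2 = 25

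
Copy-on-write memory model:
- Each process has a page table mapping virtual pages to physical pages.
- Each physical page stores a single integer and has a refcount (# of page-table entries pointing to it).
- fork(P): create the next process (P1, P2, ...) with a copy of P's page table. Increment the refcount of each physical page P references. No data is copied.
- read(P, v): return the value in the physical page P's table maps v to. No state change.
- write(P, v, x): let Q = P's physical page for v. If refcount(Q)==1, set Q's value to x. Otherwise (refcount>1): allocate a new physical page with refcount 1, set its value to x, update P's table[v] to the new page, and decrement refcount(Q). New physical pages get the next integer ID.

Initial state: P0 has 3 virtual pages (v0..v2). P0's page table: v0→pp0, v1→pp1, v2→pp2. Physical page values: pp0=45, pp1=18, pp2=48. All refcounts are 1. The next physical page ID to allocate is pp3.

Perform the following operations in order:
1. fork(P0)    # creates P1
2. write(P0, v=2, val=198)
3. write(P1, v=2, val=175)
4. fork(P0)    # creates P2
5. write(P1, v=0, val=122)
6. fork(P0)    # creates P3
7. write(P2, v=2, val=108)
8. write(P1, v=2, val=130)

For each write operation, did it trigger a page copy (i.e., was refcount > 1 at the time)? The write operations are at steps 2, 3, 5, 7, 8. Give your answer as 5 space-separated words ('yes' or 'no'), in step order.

Op 1: fork(P0) -> P1. 3 ppages; refcounts: pp0:2 pp1:2 pp2:2
Op 2: write(P0, v2, 198). refcount(pp2)=2>1 -> COPY to pp3. 4 ppages; refcounts: pp0:2 pp1:2 pp2:1 pp3:1
Op 3: write(P1, v2, 175). refcount(pp2)=1 -> write in place. 4 ppages; refcounts: pp0:2 pp1:2 pp2:1 pp3:1
Op 4: fork(P0) -> P2. 4 ppages; refcounts: pp0:3 pp1:3 pp2:1 pp3:2
Op 5: write(P1, v0, 122). refcount(pp0)=3>1 -> COPY to pp4. 5 ppages; refcounts: pp0:2 pp1:3 pp2:1 pp3:2 pp4:1
Op 6: fork(P0) -> P3. 5 ppages; refcounts: pp0:3 pp1:4 pp2:1 pp3:3 pp4:1
Op 7: write(P2, v2, 108). refcount(pp3)=3>1 -> COPY to pp5. 6 ppages; refcounts: pp0:3 pp1:4 pp2:1 pp3:2 pp4:1 pp5:1
Op 8: write(P1, v2, 130). refcount(pp2)=1 -> write in place. 6 ppages; refcounts: pp0:3 pp1:4 pp2:1 pp3:2 pp4:1 pp5:1

yes no yes yes no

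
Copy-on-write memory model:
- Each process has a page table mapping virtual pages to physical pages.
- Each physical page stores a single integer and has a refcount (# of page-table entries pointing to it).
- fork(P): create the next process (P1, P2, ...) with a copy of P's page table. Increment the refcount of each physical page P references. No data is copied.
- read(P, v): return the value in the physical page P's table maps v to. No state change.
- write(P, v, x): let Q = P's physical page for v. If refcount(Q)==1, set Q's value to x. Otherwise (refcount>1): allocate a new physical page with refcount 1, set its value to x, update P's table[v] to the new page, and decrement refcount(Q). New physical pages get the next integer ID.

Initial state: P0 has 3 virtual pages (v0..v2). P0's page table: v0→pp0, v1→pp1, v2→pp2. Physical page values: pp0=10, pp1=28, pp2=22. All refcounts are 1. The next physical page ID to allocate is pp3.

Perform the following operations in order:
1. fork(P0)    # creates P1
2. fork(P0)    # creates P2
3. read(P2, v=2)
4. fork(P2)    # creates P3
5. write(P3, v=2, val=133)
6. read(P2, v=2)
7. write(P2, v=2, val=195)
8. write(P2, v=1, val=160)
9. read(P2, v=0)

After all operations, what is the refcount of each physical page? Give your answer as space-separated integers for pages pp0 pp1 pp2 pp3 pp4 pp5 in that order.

Answer: 4 3 2 1 1 1

Derivation:
Op 1: fork(P0) -> P1. 3 ppages; refcounts: pp0:2 pp1:2 pp2:2
Op 2: fork(P0) -> P2. 3 ppages; refcounts: pp0:3 pp1:3 pp2:3
Op 3: read(P2, v2) -> 22. No state change.
Op 4: fork(P2) -> P3. 3 ppages; refcounts: pp0:4 pp1:4 pp2:4
Op 5: write(P3, v2, 133). refcount(pp2)=4>1 -> COPY to pp3. 4 ppages; refcounts: pp0:4 pp1:4 pp2:3 pp3:1
Op 6: read(P2, v2) -> 22. No state change.
Op 7: write(P2, v2, 195). refcount(pp2)=3>1 -> COPY to pp4. 5 ppages; refcounts: pp0:4 pp1:4 pp2:2 pp3:1 pp4:1
Op 8: write(P2, v1, 160). refcount(pp1)=4>1 -> COPY to pp5. 6 ppages; refcounts: pp0:4 pp1:3 pp2:2 pp3:1 pp4:1 pp5:1
Op 9: read(P2, v0) -> 10. No state change.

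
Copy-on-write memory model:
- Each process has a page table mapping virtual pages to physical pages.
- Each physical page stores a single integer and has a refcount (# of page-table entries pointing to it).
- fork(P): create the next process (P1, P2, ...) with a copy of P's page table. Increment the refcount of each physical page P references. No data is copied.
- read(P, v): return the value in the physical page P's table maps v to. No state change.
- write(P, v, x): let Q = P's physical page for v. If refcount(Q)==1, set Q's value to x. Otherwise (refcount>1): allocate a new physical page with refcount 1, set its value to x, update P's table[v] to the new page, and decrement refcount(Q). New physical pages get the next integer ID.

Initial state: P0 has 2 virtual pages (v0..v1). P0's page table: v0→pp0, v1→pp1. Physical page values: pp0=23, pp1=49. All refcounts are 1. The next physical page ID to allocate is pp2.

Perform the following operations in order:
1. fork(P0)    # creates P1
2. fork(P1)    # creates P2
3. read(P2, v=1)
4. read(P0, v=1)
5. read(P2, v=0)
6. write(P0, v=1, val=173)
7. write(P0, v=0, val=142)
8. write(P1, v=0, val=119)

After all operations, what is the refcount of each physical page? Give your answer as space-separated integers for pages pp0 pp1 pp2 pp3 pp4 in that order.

Op 1: fork(P0) -> P1. 2 ppages; refcounts: pp0:2 pp1:2
Op 2: fork(P1) -> P2. 2 ppages; refcounts: pp0:3 pp1:3
Op 3: read(P2, v1) -> 49. No state change.
Op 4: read(P0, v1) -> 49. No state change.
Op 5: read(P2, v0) -> 23. No state change.
Op 6: write(P0, v1, 173). refcount(pp1)=3>1 -> COPY to pp2. 3 ppages; refcounts: pp0:3 pp1:2 pp2:1
Op 7: write(P0, v0, 142). refcount(pp0)=3>1 -> COPY to pp3. 4 ppages; refcounts: pp0:2 pp1:2 pp2:1 pp3:1
Op 8: write(P1, v0, 119). refcount(pp0)=2>1 -> COPY to pp4. 5 ppages; refcounts: pp0:1 pp1:2 pp2:1 pp3:1 pp4:1

Answer: 1 2 1 1 1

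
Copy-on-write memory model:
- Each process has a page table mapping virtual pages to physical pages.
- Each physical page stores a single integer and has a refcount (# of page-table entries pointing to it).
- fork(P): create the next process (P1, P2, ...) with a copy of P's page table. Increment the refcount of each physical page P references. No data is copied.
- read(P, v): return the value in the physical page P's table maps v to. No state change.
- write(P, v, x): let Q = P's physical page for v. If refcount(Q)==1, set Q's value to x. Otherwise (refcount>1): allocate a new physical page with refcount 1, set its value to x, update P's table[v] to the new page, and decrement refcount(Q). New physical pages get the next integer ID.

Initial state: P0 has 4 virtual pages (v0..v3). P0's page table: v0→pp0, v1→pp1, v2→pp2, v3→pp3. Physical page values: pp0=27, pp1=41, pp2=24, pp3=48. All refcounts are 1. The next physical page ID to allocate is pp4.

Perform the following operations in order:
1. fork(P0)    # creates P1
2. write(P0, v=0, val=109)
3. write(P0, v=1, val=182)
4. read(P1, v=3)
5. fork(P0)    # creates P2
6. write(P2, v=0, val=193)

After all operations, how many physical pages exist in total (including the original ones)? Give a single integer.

Answer: 7

Derivation:
Op 1: fork(P0) -> P1. 4 ppages; refcounts: pp0:2 pp1:2 pp2:2 pp3:2
Op 2: write(P0, v0, 109). refcount(pp0)=2>1 -> COPY to pp4. 5 ppages; refcounts: pp0:1 pp1:2 pp2:2 pp3:2 pp4:1
Op 3: write(P0, v1, 182). refcount(pp1)=2>1 -> COPY to pp5. 6 ppages; refcounts: pp0:1 pp1:1 pp2:2 pp3:2 pp4:1 pp5:1
Op 4: read(P1, v3) -> 48. No state change.
Op 5: fork(P0) -> P2. 6 ppages; refcounts: pp0:1 pp1:1 pp2:3 pp3:3 pp4:2 pp5:2
Op 6: write(P2, v0, 193). refcount(pp4)=2>1 -> COPY to pp6. 7 ppages; refcounts: pp0:1 pp1:1 pp2:3 pp3:3 pp4:1 pp5:2 pp6:1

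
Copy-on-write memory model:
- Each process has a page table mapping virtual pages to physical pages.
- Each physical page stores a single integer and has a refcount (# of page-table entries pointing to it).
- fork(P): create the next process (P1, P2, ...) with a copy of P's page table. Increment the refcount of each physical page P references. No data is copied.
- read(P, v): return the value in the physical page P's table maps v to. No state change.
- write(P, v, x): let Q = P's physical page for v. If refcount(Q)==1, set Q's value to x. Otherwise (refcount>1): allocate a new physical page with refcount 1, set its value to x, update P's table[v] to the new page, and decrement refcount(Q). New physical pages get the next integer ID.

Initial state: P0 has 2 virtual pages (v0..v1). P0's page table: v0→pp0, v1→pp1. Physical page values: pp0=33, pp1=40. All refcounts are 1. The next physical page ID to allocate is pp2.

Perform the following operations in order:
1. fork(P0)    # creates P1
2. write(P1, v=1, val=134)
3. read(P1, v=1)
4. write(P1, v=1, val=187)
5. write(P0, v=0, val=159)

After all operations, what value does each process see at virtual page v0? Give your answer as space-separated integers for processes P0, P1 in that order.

Op 1: fork(P0) -> P1. 2 ppages; refcounts: pp0:2 pp1:2
Op 2: write(P1, v1, 134). refcount(pp1)=2>1 -> COPY to pp2. 3 ppages; refcounts: pp0:2 pp1:1 pp2:1
Op 3: read(P1, v1) -> 134. No state change.
Op 4: write(P1, v1, 187). refcount(pp2)=1 -> write in place. 3 ppages; refcounts: pp0:2 pp1:1 pp2:1
Op 5: write(P0, v0, 159). refcount(pp0)=2>1 -> COPY to pp3. 4 ppages; refcounts: pp0:1 pp1:1 pp2:1 pp3:1
P0: v0 -> pp3 = 159
P1: v0 -> pp0 = 33

Answer: 159 33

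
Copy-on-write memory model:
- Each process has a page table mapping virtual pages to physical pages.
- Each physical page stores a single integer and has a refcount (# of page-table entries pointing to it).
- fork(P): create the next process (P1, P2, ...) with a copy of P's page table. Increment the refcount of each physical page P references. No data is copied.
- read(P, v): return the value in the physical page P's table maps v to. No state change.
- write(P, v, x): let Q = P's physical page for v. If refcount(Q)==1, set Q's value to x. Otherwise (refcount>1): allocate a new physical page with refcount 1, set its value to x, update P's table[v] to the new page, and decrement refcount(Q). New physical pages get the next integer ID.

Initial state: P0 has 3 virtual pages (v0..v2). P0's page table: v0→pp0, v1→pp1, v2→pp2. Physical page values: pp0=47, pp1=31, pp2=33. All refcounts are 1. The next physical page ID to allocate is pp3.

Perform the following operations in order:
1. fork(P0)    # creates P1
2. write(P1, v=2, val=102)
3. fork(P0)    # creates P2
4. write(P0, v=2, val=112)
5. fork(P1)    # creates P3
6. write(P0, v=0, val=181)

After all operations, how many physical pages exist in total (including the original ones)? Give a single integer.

Answer: 6

Derivation:
Op 1: fork(P0) -> P1. 3 ppages; refcounts: pp0:2 pp1:2 pp2:2
Op 2: write(P1, v2, 102). refcount(pp2)=2>1 -> COPY to pp3. 4 ppages; refcounts: pp0:2 pp1:2 pp2:1 pp3:1
Op 3: fork(P0) -> P2. 4 ppages; refcounts: pp0:3 pp1:3 pp2:2 pp3:1
Op 4: write(P0, v2, 112). refcount(pp2)=2>1 -> COPY to pp4. 5 ppages; refcounts: pp0:3 pp1:3 pp2:1 pp3:1 pp4:1
Op 5: fork(P1) -> P3. 5 ppages; refcounts: pp0:4 pp1:4 pp2:1 pp3:2 pp4:1
Op 6: write(P0, v0, 181). refcount(pp0)=4>1 -> COPY to pp5. 6 ppages; refcounts: pp0:3 pp1:4 pp2:1 pp3:2 pp4:1 pp5:1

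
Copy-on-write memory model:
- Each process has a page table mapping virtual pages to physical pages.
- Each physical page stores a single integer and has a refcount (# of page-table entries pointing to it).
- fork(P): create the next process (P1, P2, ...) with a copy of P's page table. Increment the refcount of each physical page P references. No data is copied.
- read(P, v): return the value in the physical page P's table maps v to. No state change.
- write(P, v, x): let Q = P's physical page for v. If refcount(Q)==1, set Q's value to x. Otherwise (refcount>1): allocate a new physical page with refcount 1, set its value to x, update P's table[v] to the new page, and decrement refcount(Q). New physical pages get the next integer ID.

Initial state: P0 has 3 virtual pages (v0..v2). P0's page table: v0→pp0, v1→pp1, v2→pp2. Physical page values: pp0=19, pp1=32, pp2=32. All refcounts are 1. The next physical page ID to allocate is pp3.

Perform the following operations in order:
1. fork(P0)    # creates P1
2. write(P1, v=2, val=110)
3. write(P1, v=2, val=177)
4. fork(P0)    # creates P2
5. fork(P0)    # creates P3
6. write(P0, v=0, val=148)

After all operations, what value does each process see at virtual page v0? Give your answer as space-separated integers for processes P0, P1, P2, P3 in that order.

Op 1: fork(P0) -> P1. 3 ppages; refcounts: pp0:2 pp1:2 pp2:2
Op 2: write(P1, v2, 110). refcount(pp2)=2>1 -> COPY to pp3. 4 ppages; refcounts: pp0:2 pp1:2 pp2:1 pp3:1
Op 3: write(P1, v2, 177). refcount(pp3)=1 -> write in place. 4 ppages; refcounts: pp0:2 pp1:2 pp2:1 pp3:1
Op 4: fork(P0) -> P2. 4 ppages; refcounts: pp0:3 pp1:3 pp2:2 pp3:1
Op 5: fork(P0) -> P3. 4 ppages; refcounts: pp0:4 pp1:4 pp2:3 pp3:1
Op 6: write(P0, v0, 148). refcount(pp0)=4>1 -> COPY to pp4. 5 ppages; refcounts: pp0:3 pp1:4 pp2:3 pp3:1 pp4:1
P0: v0 -> pp4 = 148
P1: v0 -> pp0 = 19
P2: v0 -> pp0 = 19
P3: v0 -> pp0 = 19

Answer: 148 19 19 19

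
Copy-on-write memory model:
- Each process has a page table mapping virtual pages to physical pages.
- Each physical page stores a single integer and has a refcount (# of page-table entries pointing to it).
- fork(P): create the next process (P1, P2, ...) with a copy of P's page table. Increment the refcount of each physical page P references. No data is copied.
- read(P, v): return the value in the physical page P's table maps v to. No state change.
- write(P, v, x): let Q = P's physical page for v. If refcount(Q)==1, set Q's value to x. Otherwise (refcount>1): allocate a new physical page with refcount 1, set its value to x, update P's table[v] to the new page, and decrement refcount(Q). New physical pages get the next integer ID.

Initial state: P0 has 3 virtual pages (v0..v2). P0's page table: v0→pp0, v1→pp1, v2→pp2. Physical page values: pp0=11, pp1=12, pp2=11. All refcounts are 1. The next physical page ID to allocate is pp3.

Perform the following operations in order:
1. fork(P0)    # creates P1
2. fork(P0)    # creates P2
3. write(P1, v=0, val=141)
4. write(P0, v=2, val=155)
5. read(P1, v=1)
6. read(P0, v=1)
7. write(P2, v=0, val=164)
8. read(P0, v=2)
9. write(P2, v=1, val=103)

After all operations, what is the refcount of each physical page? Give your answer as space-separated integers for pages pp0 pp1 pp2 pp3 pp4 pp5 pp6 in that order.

Op 1: fork(P0) -> P1. 3 ppages; refcounts: pp0:2 pp1:2 pp2:2
Op 2: fork(P0) -> P2. 3 ppages; refcounts: pp0:3 pp1:3 pp2:3
Op 3: write(P1, v0, 141). refcount(pp0)=3>1 -> COPY to pp3. 4 ppages; refcounts: pp0:2 pp1:3 pp2:3 pp3:1
Op 4: write(P0, v2, 155). refcount(pp2)=3>1 -> COPY to pp4. 5 ppages; refcounts: pp0:2 pp1:3 pp2:2 pp3:1 pp4:1
Op 5: read(P1, v1) -> 12. No state change.
Op 6: read(P0, v1) -> 12. No state change.
Op 7: write(P2, v0, 164). refcount(pp0)=2>1 -> COPY to pp5. 6 ppages; refcounts: pp0:1 pp1:3 pp2:2 pp3:1 pp4:1 pp5:1
Op 8: read(P0, v2) -> 155. No state change.
Op 9: write(P2, v1, 103). refcount(pp1)=3>1 -> COPY to pp6. 7 ppages; refcounts: pp0:1 pp1:2 pp2:2 pp3:1 pp4:1 pp5:1 pp6:1

Answer: 1 2 2 1 1 1 1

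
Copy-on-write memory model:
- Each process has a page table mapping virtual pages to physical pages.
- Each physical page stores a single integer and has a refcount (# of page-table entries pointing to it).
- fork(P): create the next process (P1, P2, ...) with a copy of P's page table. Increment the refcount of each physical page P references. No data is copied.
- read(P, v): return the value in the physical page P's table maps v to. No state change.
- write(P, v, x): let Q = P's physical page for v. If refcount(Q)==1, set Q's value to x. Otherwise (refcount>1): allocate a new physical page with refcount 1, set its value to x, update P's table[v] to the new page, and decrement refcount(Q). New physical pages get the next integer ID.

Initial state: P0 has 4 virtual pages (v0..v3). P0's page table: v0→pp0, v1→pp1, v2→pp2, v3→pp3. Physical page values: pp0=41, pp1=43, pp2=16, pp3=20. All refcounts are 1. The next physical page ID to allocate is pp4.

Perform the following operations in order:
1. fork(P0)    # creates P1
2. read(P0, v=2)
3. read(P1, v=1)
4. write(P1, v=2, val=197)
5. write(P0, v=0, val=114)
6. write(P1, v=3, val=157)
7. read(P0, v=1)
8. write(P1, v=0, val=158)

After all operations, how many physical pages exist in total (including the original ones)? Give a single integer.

Op 1: fork(P0) -> P1. 4 ppages; refcounts: pp0:2 pp1:2 pp2:2 pp3:2
Op 2: read(P0, v2) -> 16. No state change.
Op 3: read(P1, v1) -> 43. No state change.
Op 4: write(P1, v2, 197). refcount(pp2)=2>1 -> COPY to pp4. 5 ppages; refcounts: pp0:2 pp1:2 pp2:1 pp3:2 pp4:1
Op 5: write(P0, v0, 114). refcount(pp0)=2>1 -> COPY to pp5. 6 ppages; refcounts: pp0:1 pp1:2 pp2:1 pp3:2 pp4:1 pp5:1
Op 6: write(P1, v3, 157). refcount(pp3)=2>1 -> COPY to pp6. 7 ppages; refcounts: pp0:1 pp1:2 pp2:1 pp3:1 pp4:1 pp5:1 pp6:1
Op 7: read(P0, v1) -> 43. No state change.
Op 8: write(P1, v0, 158). refcount(pp0)=1 -> write in place. 7 ppages; refcounts: pp0:1 pp1:2 pp2:1 pp3:1 pp4:1 pp5:1 pp6:1

Answer: 7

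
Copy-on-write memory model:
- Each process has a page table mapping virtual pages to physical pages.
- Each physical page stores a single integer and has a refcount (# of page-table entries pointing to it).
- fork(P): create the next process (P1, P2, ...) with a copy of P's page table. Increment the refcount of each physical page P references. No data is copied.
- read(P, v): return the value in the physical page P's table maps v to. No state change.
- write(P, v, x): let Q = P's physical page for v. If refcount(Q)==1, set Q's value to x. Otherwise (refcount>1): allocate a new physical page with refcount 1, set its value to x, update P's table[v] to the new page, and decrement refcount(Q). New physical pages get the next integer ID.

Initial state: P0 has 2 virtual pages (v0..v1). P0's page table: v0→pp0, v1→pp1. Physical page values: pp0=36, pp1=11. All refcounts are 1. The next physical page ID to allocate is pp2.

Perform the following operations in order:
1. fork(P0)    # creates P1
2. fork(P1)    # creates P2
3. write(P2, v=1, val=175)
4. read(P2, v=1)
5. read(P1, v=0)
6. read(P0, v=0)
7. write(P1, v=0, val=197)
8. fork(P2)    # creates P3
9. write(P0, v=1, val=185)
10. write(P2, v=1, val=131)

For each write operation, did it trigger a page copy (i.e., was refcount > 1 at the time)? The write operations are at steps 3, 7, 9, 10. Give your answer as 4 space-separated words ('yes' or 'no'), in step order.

Op 1: fork(P0) -> P1. 2 ppages; refcounts: pp0:2 pp1:2
Op 2: fork(P1) -> P2. 2 ppages; refcounts: pp0:3 pp1:3
Op 3: write(P2, v1, 175). refcount(pp1)=3>1 -> COPY to pp2. 3 ppages; refcounts: pp0:3 pp1:2 pp2:1
Op 4: read(P2, v1) -> 175. No state change.
Op 5: read(P1, v0) -> 36. No state change.
Op 6: read(P0, v0) -> 36. No state change.
Op 7: write(P1, v0, 197). refcount(pp0)=3>1 -> COPY to pp3. 4 ppages; refcounts: pp0:2 pp1:2 pp2:1 pp3:1
Op 8: fork(P2) -> P3. 4 ppages; refcounts: pp0:3 pp1:2 pp2:2 pp3:1
Op 9: write(P0, v1, 185). refcount(pp1)=2>1 -> COPY to pp4. 5 ppages; refcounts: pp0:3 pp1:1 pp2:2 pp3:1 pp4:1
Op 10: write(P2, v1, 131). refcount(pp2)=2>1 -> COPY to pp5. 6 ppages; refcounts: pp0:3 pp1:1 pp2:1 pp3:1 pp4:1 pp5:1

yes yes yes yes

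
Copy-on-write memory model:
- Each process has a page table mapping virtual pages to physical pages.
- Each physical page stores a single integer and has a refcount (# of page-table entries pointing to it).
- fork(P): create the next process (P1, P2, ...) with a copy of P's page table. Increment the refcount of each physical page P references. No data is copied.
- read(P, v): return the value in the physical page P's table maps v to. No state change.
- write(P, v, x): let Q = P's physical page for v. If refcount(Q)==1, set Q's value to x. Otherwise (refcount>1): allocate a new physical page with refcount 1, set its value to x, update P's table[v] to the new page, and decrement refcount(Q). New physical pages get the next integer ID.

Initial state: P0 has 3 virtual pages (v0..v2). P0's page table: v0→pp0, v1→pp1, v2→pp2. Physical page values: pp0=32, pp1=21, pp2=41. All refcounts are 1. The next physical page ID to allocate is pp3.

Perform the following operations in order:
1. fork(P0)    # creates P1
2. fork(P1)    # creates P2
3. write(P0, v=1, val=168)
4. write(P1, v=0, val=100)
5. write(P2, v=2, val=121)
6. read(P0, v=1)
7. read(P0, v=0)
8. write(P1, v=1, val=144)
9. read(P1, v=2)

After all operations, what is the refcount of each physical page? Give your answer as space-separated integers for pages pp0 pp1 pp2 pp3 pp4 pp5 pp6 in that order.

Op 1: fork(P0) -> P1. 3 ppages; refcounts: pp0:2 pp1:2 pp2:2
Op 2: fork(P1) -> P2. 3 ppages; refcounts: pp0:3 pp1:3 pp2:3
Op 3: write(P0, v1, 168). refcount(pp1)=3>1 -> COPY to pp3. 4 ppages; refcounts: pp0:3 pp1:2 pp2:3 pp3:1
Op 4: write(P1, v0, 100). refcount(pp0)=3>1 -> COPY to pp4. 5 ppages; refcounts: pp0:2 pp1:2 pp2:3 pp3:1 pp4:1
Op 5: write(P2, v2, 121). refcount(pp2)=3>1 -> COPY to pp5. 6 ppages; refcounts: pp0:2 pp1:2 pp2:2 pp3:1 pp4:1 pp5:1
Op 6: read(P0, v1) -> 168. No state change.
Op 7: read(P0, v0) -> 32. No state change.
Op 8: write(P1, v1, 144). refcount(pp1)=2>1 -> COPY to pp6. 7 ppages; refcounts: pp0:2 pp1:1 pp2:2 pp3:1 pp4:1 pp5:1 pp6:1
Op 9: read(P1, v2) -> 41. No state change.

Answer: 2 1 2 1 1 1 1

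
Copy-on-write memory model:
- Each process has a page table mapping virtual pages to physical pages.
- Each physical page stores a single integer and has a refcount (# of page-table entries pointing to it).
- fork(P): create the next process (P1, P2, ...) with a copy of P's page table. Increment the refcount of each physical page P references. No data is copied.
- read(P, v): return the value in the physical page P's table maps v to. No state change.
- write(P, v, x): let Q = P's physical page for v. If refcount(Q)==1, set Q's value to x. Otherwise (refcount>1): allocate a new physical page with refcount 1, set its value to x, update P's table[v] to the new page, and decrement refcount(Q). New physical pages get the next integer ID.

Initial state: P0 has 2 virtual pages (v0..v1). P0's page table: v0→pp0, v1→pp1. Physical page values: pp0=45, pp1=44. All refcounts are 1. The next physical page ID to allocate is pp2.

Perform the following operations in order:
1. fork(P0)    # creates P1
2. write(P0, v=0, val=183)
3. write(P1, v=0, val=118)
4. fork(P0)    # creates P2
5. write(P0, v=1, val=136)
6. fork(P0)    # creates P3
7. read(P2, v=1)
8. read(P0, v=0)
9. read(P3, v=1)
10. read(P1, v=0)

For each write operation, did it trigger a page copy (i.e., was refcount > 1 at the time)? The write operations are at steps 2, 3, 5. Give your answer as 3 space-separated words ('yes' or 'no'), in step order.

Op 1: fork(P0) -> P1. 2 ppages; refcounts: pp0:2 pp1:2
Op 2: write(P0, v0, 183). refcount(pp0)=2>1 -> COPY to pp2. 3 ppages; refcounts: pp0:1 pp1:2 pp2:1
Op 3: write(P1, v0, 118). refcount(pp0)=1 -> write in place. 3 ppages; refcounts: pp0:1 pp1:2 pp2:1
Op 4: fork(P0) -> P2. 3 ppages; refcounts: pp0:1 pp1:3 pp2:2
Op 5: write(P0, v1, 136). refcount(pp1)=3>1 -> COPY to pp3. 4 ppages; refcounts: pp0:1 pp1:2 pp2:2 pp3:1
Op 6: fork(P0) -> P3. 4 ppages; refcounts: pp0:1 pp1:2 pp2:3 pp3:2
Op 7: read(P2, v1) -> 44. No state change.
Op 8: read(P0, v0) -> 183. No state change.
Op 9: read(P3, v1) -> 136. No state change.
Op 10: read(P1, v0) -> 118. No state change.

yes no yes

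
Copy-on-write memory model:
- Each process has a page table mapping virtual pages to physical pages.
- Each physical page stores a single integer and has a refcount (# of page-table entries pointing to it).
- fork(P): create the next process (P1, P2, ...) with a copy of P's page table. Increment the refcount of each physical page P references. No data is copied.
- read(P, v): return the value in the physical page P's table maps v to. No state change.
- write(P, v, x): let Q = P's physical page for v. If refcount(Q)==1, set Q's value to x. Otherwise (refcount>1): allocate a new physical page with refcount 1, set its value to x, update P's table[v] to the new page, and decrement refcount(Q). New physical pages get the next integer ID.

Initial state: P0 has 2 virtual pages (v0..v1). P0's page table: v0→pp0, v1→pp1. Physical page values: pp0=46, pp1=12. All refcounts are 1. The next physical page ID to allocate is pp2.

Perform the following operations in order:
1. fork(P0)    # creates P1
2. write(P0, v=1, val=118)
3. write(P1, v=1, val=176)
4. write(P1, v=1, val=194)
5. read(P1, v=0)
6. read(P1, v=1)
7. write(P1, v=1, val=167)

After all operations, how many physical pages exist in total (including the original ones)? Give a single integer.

Op 1: fork(P0) -> P1. 2 ppages; refcounts: pp0:2 pp1:2
Op 2: write(P0, v1, 118). refcount(pp1)=2>1 -> COPY to pp2. 3 ppages; refcounts: pp0:2 pp1:1 pp2:1
Op 3: write(P1, v1, 176). refcount(pp1)=1 -> write in place. 3 ppages; refcounts: pp0:2 pp1:1 pp2:1
Op 4: write(P1, v1, 194). refcount(pp1)=1 -> write in place. 3 ppages; refcounts: pp0:2 pp1:1 pp2:1
Op 5: read(P1, v0) -> 46. No state change.
Op 6: read(P1, v1) -> 194. No state change.
Op 7: write(P1, v1, 167). refcount(pp1)=1 -> write in place. 3 ppages; refcounts: pp0:2 pp1:1 pp2:1

Answer: 3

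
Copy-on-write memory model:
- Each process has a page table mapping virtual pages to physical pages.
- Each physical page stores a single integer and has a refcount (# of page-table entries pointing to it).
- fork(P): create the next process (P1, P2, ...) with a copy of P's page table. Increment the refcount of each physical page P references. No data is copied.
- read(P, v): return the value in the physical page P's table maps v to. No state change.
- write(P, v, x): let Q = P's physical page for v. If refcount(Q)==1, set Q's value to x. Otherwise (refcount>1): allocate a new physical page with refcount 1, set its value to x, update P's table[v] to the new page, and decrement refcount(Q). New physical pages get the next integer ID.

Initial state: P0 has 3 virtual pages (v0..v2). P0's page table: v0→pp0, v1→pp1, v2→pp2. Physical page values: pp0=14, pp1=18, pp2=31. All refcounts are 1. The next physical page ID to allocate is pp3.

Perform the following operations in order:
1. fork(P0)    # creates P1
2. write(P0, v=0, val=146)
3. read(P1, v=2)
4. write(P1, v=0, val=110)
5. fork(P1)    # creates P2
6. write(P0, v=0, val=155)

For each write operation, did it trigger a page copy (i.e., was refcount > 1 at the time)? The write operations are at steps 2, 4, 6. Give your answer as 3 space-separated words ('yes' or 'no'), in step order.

Op 1: fork(P0) -> P1. 3 ppages; refcounts: pp0:2 pp1:2 pp2:2
Op 2: write(P0, v0, 146). refcount(pp0)=2>1 -> COPY to pp3. 4 ppages; refcounts: pp0:1 pp1:2 pp2:2 pp3:1
Op 3: read(P1, v2) -> 31. No state change.
Op 4: write(P1, v0, 110). refcount(pp0)=1 -> write in place. 4 ppages; refcounts: pp0:1 pp1:2 pp2:2 pp3:1
Op 5: fork(P1) -> P2. 4 ppages; refcounts: pp0:2 pp1:3 pp2:3 pp3:1
Op 6: write(P0, v0, 155). refcount(pp3)=1 -> write in place. 4 ppages; refcounts: pp0:2 pp1:3 pp2:3 pp3:1

yes no no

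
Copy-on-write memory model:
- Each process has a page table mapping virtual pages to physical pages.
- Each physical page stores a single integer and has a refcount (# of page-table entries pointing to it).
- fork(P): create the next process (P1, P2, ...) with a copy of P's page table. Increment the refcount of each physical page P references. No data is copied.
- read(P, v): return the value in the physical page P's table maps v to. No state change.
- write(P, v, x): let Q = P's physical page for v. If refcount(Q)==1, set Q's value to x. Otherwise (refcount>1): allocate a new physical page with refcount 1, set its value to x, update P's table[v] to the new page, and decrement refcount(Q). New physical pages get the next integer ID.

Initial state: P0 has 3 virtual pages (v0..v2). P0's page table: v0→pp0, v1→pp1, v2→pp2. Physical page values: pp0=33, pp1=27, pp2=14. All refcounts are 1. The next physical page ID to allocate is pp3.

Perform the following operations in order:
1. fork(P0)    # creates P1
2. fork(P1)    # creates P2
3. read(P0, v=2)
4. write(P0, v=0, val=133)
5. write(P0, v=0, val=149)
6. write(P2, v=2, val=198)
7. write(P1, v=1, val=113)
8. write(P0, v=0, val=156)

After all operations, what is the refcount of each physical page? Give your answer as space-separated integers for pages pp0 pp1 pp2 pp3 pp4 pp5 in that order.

Answer: 2 2 2 1 1 1

Derivation:
Op 1: fork(P0) -> P1. 3 ppages; refcounts: pp0:2 pp1:2 pp2:2
Op 2: fork(P1) -> P2. 3 ppages; refcounts: pp0:3 pp1:3 pp2:3
Op 3: read(P0, v2) -> 14. No state change.
Op 4: write(P0, v0, 133). refcount(pp0)=3>1 -> COPY to pp3. 4 ppages; refcounts: pp0:2 pp1:3 pp2:3 pp3:1
Op 5: write(P0, v0, 149). refcount(pp3)=1 -> write in place. 4 ppages; refcounts: pp0:2 pp1:3 pp2:3 pp3:1
Op 6: write(P2, v2, 198). refcount(pp2)=3>1 -> COPY to pp4. 5 ppages; refcounts: pp0:2 pp1:3 pp2:2 pp3:1 pp4:1
Op 7: write(P1, v1, 113). refcount(pp1)=3>1 -> COPY to pp5. 6 ppages; refcounts: pp0:2 pp1:2 pp2:2 pp3:1 pp4:1 pp5:1
Op 8: write(P0, v0, 156). refcount(pp3)=1 -> write in place. 6 ppages; refcounts: pp0:2 pp1:2 pp2:2 pp3:1 pp4:1 pp5:1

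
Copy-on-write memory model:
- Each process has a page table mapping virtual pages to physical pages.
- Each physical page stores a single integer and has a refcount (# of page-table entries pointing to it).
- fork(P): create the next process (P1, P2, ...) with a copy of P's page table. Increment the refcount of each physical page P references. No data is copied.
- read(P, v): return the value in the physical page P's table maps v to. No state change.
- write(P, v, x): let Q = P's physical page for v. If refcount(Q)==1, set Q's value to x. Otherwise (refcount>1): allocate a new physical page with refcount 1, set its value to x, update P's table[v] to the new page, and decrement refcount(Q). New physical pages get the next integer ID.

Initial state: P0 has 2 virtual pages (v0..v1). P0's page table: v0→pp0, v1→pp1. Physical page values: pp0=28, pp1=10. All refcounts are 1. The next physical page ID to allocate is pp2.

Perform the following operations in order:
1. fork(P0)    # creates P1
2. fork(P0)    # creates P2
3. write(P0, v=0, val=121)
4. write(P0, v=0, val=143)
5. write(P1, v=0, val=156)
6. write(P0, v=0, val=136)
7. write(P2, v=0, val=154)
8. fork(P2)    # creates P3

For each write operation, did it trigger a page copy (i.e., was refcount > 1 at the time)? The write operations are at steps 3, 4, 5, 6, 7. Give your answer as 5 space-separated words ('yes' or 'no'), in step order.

Op 1: fork(P0) -> P1. 2 ppages; refcounts: pp0:2 pp1:2
Op 2: fork(P0) -> P2. 2 ppages; refcounts: pp0:3 pp1:3
Op 3: write(P0, v0, 121). refcount(pp0)=3>1 -> COPY to pp2. 3 ppages; refcounts: pp0:2 pp1:3 pp2:1
Op 4: write(P0, v0, 143). refcount(pp2)=1 -> write in place. 3 ppages; refcounts: pp0:2 pp1:3 pp2:1
Op 5: write(P1, v0, 156). refcount(pp0)=2>1 -> COPY to pp3. 4 ppages; refcounts: pp0:1 pp1:3 pp2:1 pp3:1
Op 6: write(P0, v0, 136). refcount(pp2)=1 -> write in place. 4 ppages; refcounts: pp0:1 pp1:3 pp2:1 pp3:1
Op 7: write(P2, v0, 154). refcount(pp0)=1 -> write in place. 4 ppages; refcounts: pp0:1 pp1:3 pp2:1 pp3:1
Op 8: fork(P2) -> P3. 4 ppages; refcounts: pp0:2 pp1:4 pp2:1 pp3:1

yes no yes no no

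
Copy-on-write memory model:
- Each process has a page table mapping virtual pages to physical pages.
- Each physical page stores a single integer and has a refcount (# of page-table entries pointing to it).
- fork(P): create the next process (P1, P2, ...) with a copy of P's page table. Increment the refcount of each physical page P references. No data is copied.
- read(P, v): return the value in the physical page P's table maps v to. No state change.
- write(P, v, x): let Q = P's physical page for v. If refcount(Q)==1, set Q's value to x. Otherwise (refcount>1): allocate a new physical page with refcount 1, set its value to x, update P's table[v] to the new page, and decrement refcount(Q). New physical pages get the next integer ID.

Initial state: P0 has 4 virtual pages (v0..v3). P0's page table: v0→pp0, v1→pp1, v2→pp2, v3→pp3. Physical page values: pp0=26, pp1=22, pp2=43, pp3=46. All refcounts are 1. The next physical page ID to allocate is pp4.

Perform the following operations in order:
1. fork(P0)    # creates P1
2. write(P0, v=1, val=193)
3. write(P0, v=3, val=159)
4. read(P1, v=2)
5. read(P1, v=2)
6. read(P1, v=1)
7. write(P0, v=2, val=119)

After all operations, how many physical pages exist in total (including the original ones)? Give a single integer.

Answer: 7

Derivation:
Op 1: fork(P0) -> P1. 4 ppages; refcounts: pp0:2 pp1:2 pp2:2 pp3:2
Op 2: write(P0, v1, 193). refcount(pp1)=2>1 -> COPY to pp4. 5 ppages; refcounts: pp0:2 pp1:1 pp2:2 pp3:2 pp4:1
Op 3: write(P0, v3, 159). refcount(pp3)=2>1 -> COPY to pp5. 6 ppages; refcounts: pp0:2 pp1:1 pp2:2 pp3:1 pp4:1 pp5:1
Op 4: read(P1, v2) -> 43. No state change.
Op 5: read(P1, v2) -> 43. No state change.
Op 6: read(P1, v1) -> 22. No state change.
Op 7: write(P0, v2, 119). refcount(pp2)=2>1 -> COPY to pp6. 7 ppages; refcounts: pp0:2 pp1:1 pp2:1 pp3:1 pp4:1 pp5:1 pp6:1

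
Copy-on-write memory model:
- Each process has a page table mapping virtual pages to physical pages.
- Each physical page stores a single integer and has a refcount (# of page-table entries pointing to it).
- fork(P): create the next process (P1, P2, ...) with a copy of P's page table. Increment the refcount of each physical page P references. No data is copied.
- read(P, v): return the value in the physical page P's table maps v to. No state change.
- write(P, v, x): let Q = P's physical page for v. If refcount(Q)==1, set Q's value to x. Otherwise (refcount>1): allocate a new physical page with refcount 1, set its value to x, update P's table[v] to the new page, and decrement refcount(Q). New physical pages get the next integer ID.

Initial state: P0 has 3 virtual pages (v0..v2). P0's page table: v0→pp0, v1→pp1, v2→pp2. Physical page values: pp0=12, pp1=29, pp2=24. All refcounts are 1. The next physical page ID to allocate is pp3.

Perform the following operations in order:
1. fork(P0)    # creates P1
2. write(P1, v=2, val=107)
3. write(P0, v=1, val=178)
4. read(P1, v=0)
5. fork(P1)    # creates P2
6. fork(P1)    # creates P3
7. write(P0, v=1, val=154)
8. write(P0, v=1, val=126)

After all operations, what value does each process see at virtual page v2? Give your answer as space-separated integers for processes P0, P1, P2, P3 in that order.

Op 1: fork(P0) -> P1. 3 ppages; refcounts: pp0:2 pp1:2 pp2:2
Op 2: write(P1, v2, 107). refcount(pp2)=2>1 -> COPY to pp3. 4 ppages; refcounts: pp0:2 pp1:2 pp2:1 pp3:1
Op 3: write(P0, v1, 178). refcount(pp1)=2>1 -> COPY to pp4. 5 ppages; refcounts: pp0:2 pp1:1 pp2:1 pp3:1 pp4:1
Op 4: read(P1, v0) -> 12. No state change.
Op 5: fork(P1) -> P2. 5 ppages; refcounts: pp0:3 pp1:2 pp2:1 pp3:2 pp4:1
Op 6: fork(P1) -> P3. 5 ppages; refcounts: pp0:4 pp1:3 pp2:1 pp3:3 pp4:1
Op 7: write(P0, v1, 154). refcount(pp4)=1 -> write in place. 5 ppages; refcounts: pp0:4 pp1:3 pp2:1 pp3:3 pp4:1
Op 8: write(P0, v1, 126). refcount(pp4)=1 -> write in place. 5 ppages; refcounts: pp0:4 pp1:3 pp2:1 pp3:3 pp4:1
P0: v2 -> pp2 = 24
P1: v2 -> pp3 = 107
P2: v2 -> pp3 = 107
P3: v2 -> pp3 = 107

Answer: 24 107 107 107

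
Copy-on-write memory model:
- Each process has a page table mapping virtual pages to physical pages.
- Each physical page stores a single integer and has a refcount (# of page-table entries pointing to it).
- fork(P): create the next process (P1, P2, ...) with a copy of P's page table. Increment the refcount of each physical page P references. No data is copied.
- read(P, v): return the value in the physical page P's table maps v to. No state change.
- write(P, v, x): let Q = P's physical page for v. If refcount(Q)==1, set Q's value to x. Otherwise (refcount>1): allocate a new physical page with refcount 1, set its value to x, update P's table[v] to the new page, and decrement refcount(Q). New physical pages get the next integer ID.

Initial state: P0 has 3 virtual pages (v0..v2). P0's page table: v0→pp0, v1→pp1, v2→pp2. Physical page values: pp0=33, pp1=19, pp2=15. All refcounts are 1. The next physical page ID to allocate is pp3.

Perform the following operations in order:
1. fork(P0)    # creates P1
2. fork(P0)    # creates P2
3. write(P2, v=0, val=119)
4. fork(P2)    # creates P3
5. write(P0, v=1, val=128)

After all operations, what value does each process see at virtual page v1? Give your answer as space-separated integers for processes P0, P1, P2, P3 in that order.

Answer: 128 19 19 19

Derivation:
Op 1: fork(P0) -> P1. 3 ppages; refcounts: pp0:2 pp1:2 pp2:2
Op 2: fork(P0) -> P2. 3 ppages; refcounts: pp0:3 pp1:3 pp2:3
Op 3: write(P2, v0, 119). refcount(pp0)=3>1 -> COPY to pp3. 4 ppages; refcounts: pp0:2 pp1:3 pp2:3 pp3:1
Op 4: fork(P2) -> P3. 4 ppages; refcounts: pp0:2 pp1:4 pp2:4 pp3:2
Op 5: write(P0, v1, 128). refcount(pp1)=4>1 -> COPY to pp4. 5 ppages; refcounts: pp0:2 pp1:3 pp2:4 pp3:2 pp4:1
P0: v1 -> pp4 = 128
P1: v1 -> pp1 = 19
P2: v1 -> pp1 = 19
P3: v1 -> pp1 = 19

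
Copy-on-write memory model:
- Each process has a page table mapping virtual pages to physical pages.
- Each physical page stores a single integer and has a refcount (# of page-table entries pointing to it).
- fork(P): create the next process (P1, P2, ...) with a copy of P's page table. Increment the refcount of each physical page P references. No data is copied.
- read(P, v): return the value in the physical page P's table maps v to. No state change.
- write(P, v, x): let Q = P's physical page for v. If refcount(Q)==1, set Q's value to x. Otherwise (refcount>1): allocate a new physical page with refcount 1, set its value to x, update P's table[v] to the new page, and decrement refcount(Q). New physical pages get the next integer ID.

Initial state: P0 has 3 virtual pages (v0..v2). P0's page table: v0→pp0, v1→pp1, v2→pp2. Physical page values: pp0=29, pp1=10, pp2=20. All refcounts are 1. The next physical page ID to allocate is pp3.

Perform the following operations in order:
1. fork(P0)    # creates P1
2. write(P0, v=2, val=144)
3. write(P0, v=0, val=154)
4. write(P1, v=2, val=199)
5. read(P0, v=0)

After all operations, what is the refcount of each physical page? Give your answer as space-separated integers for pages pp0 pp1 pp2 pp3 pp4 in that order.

Op 1: fork(P0) -> P1. 3 ppages; refcounts: pp0:2 pp1:2 pp2:2
Op 2: write(P0, v2, 144). refcount(pp2)=2>1 -> COPY to pp3. 4 ppages; refcounts: pp0:2 pp1:2 pp2:1 pp3:1
Op 3: write(P0, v0, 154). refcount(pp0)=2>1 -> COPY to pp4. 5 ppages; refcounts: pp0:1 pp1:2 pp2:1 pp3:1 pp4:1
Op 4: write(P1, v2, 199). refcount(pp2)=1 -> write in place. 5 ppages; refcounts: pp0:1 pp1:2 pp2:1 pp3:1 pp4:1
Op 5: read(P0, v0) -> 154. No state change.

Answer: 1 2 1 1 1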